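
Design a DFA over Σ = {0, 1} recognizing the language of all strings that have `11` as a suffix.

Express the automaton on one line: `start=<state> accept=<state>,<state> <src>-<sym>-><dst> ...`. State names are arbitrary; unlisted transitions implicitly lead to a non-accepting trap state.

start=s0 accept=s2 s0-0->s0 s0-1->s1 s1-0->s0 s1-1->s2 s2-0->s0 s2-1->s2

Let each state record the length of the longest suffix of the input read so far that is also a prefix of `11`. s1 means the last symbol is `1`; s2 means the last 2 symbols are `11`. Accept only at s2, where the string currently ends in `11`.
        0   1  
>  s0   s0  s1 
   s1   s0  s2 
 * s2   s0  s2 
(> = start, * = accepting)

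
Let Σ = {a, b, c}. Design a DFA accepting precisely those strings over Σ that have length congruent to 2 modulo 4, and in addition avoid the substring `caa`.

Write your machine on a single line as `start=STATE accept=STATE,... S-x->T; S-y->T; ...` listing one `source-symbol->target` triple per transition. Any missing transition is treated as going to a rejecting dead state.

Run two small machines in parallel and take their product. The first has 4 states tracking the input length modulo 4; the second has 4 states tracking partial matches of the forbidden pattern `caa`. A product state is a pair (one from each), accepting exactly when both do.
          a    b    c  
>  s0     s1   s1   s2 
   s1     s3   s3   s4 
   s2     s5   s3   s4 
 * s3     s6   s6   s7 
 * s4     s8   s6   s7 
 * s5     s9   s6   s7 
   s6     s0   s0  s10 
   s7    s11   s0  s10 
   s8    s12   s0  s10 
   s9    s12  s12  s12 
   s10   s13   s1   s2 
   s11   s14   s1   s2 
   s12   s14  s14  s14 
   s13   s15   s3   s4 
   s14   s15  s15  s15 
   s15    s9   s9   s9 
(> = start, * = accepting)

start=s0; accept=s3,s4,s5; s0-a->s1; s0-b->s1; s0-c->s2; s1-a->s3; s1-b->s3; s1-c->s4; s2-a->s5; s2-b->s3; s2-c->s4; s3-a->s6; s3-b->s6; s3-c->s7; s4-a->s8; s4-b->s6; s4-c->s7; s5-a->s9; s5-b->s6; s5-c->s7; s6-a->s0; s6-b->s0; s6-c->s10; s7-a->s11; s7-b->s0; s7-c->s10; s8-a->s12; s8-b->s0; s8-c->s10; s9-a->s12; s9-b->s12; s9-c->s12; s10-a->s13; s10-b->s1; s10-c->s2; s11-a->s14; s11-b->s1; s11-c->s2; s12-a->s14; s12-b->s14; s12-c->s14; s13-a->s15; s13-b->s3; s13-c->s4; s14-a->s15; s14-b->s15; s14-c->s15; s15-a->s9; s15-b->s9; s15-c->s9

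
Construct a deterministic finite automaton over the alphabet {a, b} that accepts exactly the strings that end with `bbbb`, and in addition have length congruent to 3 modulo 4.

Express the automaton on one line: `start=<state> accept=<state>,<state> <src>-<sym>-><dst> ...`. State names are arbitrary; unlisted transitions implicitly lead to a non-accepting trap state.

Run two small machines in parallel and take their product. One (5 states) tracks how much of the suffix `bbbb` has currently been matched; the other (4 states) tracks the input length modulo 4. Each combined state is a pair, one component from each; accept when both components accept. After merging equivalent states the machine shrinks.
With 8 states:
        a   b  
>  s0   s1  s1 
   s1   s2  s2 
   s2   s3  s3 
   s3   s0  s4 
   s4   s1  s5 
   s5   s2  s6 
   s6   s3  s7 
 * s7   s0  s4 
(> = start, * = accepting)

start=s0 accept=s7 s0-a->s1 s0-b->s1 s1-a->s2 s1-b->s2 s2-a->s3 s2-b->s3 s3-a->s0 s3-b->s4 s4-a->s1 s4-b->s5 s5-a->s2 s5-b->s6 s6-a->s3 s6-b->s7 s7-a->s0 s7-b->s4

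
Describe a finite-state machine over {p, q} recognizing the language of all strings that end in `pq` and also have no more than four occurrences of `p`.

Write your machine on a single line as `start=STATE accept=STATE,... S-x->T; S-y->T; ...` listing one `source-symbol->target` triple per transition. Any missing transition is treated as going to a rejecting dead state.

Handle the two conditions separately and then intersect. One (3 states) tracks how much of the suffix `pq` has currently been matched; the other (6 states) tracks the count of `p`s, saturating at 5. Each combined state is a pair, one component from each; accept when both components accept.
          p    q  
>  s0     s1   s0 
   s1     s2   s3 
   s2     s4   s5 
 * s3     s2   s6 
   s4     s7   s8 
 * s5     s4   s9 
   s6     s2   s6 
   s7    s10  s11 
 * s8     s7  s12 
   s9     s4   s9 
   s10   s10  s13 
 * s11   s10  s14 
   s12    s7  s12 
   s13   s10  s15 
   s14   s10  s14 
   s15   s10  s15 
(> = start, * = accepting)

start=s0; accept=s3,s5,s8,s11; s0-p->s1; s0-q->s0; s1-p->s2; s1-q->s3; s2-p->s4; s2-q->s5; s3-p->s2; s3-q->s6; s4-p->s7; s4-q->s8; s5-p->s4; s5-q->s9; s6-p->s2; s6-q->s6; s7-p->s10; s7-q->s11; s8-p->s7; s8-q->s12; s9-p->s4; s9-q->s9; s10-p->s10; s10-q->s13; s11-p->s10; s11-q->s14; s12-p->s7; s12-q->s12; s13-p->s10; s13-q->s15; s14-p->s10; s14-q->s14; s15-p->s10; s15-q->s15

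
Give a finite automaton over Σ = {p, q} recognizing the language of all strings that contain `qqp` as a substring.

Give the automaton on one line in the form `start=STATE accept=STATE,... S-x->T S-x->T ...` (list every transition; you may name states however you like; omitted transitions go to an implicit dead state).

start=A accept=D A-p->A A-q->B B-p->A B-q->C C-p->D C-q->C D-p->D D-q->D

States A..C record the length of the longest prefix of `qqp` that matches the current input suffix. Reaching D means `qqp` has been seen, and we stay there forever. Accept from D.
With 4 states:
       p  q 
>  A   A  B 
   B   A  C 
   C   D  C 
 * D   D  D 
(> = start, * = accepting)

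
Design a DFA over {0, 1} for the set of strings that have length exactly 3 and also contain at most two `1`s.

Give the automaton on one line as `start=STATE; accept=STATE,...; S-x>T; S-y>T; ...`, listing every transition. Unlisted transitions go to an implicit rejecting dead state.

start=q0; accept=q6,q7,q8; q0-0>q1; q0-1>q2; q1-0>q3; q1-1>q4; q2-0>q4; q2-1>q5; q3-0>q6; q3-1>q7; q4-0>q7; q4-1>q8; q5-0>q8; q5-1>q9; q6-0>q10; q6-1>q11; q7-0>q11; q7-1>q12; q8-0>q12; q8-1>q13; q9-0>q13; q9-1>q13; q10-0>q10; q10-1>q11; q11-0>q11; q11-1>q12; q12-0>q12; q12-1>q13; q13-0>q13; q13-1>q13

Build one automaton per condition and run them in lockstep. One (5 states) tracks the input length, saturating at 4; the other (4 states) tracks the count of `1`s, saturating at 3. Each combined state is a pair, one component from each; accept when both components accept.
14 states suffice.
          0    1  
>  q0     q1   q2 
   q1     q3   q4 
   q2     q4   q5 
   q3     q6   q7 
   q4     q7   q8 
   q5     q8   q9 
 * q6    q10  q11 
 * q7    q11  q12 
 * q8    q12  q13 
   q9    q13  q13 
   q10   q10  q11 
   q11   q11  q12 
   q12   q12  q13 
   q13   q13  q13 
(> = start, * = accepting)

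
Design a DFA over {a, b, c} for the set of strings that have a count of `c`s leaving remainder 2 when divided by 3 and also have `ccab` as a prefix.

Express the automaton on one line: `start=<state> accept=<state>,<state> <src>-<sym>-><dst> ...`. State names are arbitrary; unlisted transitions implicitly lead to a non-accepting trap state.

Build one automaton per condition and run them in lockstep. The first has 3 states tracking the count of `c`s modulo 3; the second has 6 states tracking whether the input so far still matches the prefix `ccab`. A product state is a pair (one from each), accepting exactly when both do. Minimizing collapses redundant product states.
With 8 states:
        a   b   c  
>  s0   s1  s1  s2 
   s1   s1  s1  s1 
   s2   s1  s1  s3 
   s3   s4  s1  s1 
   s4   s1  s5  s1 
 * s5   s5  s5  s6 
   s6   s6  s6  s7 
   s7   s7  s7  s5 
(> = start, * = accepting)

start=s0 accept=s5 s0-a->s1 s0-b->s1 s0-c->s2 s1-a->s1 s1-b->s1 s1-c->s1 s2-a->s1 s2-b->s1 s2-c->s3 s3-a->s4 s3-b->s1 s3-c->s1 s4-a->s1 s4-b->s5 s4-c->s1 s5-a->s5 s5-b->s5 s5-c->s6 s6-a->s6 s6-b->s6 s6-c->s7 s7-a->s7 s7-b->s7 s7-c->s5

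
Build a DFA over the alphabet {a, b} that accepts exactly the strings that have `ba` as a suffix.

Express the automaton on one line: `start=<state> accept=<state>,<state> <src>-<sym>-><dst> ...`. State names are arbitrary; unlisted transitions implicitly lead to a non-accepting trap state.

start=s0 accept=s2 s0-a->s0 s0-b->s1 s1-a->s2 s1-b->s1 s2-a->s0 s2-b->s1

Let each state record the length of the longest suffix of the input read so far that is also a prefix of `ba`. s1 means the last symbol is `b`; s2 means the last 2 symbols are `ba`. Accept only at s2, where the string currently ends in `ba`.
A 3-state machine:
        a   b  
>  s0   s0  s1 
   s1   s2  s1 
 * s2   s0  s1 
(> = start, * = accepting)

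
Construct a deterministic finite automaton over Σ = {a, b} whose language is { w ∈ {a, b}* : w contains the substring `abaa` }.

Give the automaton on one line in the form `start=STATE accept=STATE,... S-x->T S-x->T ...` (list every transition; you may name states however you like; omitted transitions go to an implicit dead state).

Track how much of `abaa` has been matched so far: state S0 is no progress, S4 is the absorbing accept state reached once `abaa` has occurred. Intermediate states record partial matches; on a mismatch, fall back to the longest reusable overlap.
A 5-state machine:
        a   b  
>  S0   S1  S0 
   S1   S1  S2 
   S2   S3  S0 
   S3   S4  S2 
 * S4   S4  S4 
(> = start, * = accepting)

start=S0 accept=S4 S0-a->S1 S0-b->S0 S1-a->S1 S1-b->S2 S2-a->S3 S2-b->S0 S3-a->S4 S3-b->S2 S4-a->S4 S4-b->S4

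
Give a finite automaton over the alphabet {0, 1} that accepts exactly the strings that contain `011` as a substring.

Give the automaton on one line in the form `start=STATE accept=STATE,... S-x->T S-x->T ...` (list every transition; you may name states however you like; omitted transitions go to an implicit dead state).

start=S0 accept=S3 S0-0->S1 S0-1->S0 S1-0->S1 S1-1->S2 S2-0->S1 S2-1->S3 S3-0->S3 S3-1->S3

States S0..S2 record the length of the longest prefix of `011` that matches the current input suffix. Reaching S3 means `011` has been seen, and we stay there forever. Accept from S3.
        0   1  
>  S0   S1  S0 
   S1   S1  S2 
   S2   S1  S3 
 * S3   S3  S3 
(> = start, * = accepting)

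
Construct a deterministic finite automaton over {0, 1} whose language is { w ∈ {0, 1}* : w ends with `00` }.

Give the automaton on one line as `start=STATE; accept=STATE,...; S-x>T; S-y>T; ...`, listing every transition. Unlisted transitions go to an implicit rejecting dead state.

start=s0; accept=s2; s0-0>s1; s0-1>s0; s1-0>s2; s1-1>s0; s2-0>s2; s2-1>s0

Remember how much of `00` the current input suffix matches. State s0 means no match yet; s1 means the last symbol is `0`; s2 means the last 2 symbols are `00`. Only s2 accepts. On a mismatch, fall back to the longest proper suffix that is still a prefix of `00`.
With 3 states:
        0   1  
>  s0   s1  s0 
   s1   s2  s0 
 * s2   s2  s0 
(> = start, * = accepting)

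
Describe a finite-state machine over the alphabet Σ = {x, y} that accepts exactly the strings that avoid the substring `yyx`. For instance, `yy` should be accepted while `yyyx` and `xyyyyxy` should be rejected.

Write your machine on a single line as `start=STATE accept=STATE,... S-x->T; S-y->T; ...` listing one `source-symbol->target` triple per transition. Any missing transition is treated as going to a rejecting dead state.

This is the complement of 'contains `yyx`'. Use the same substring-matching states — s0 through s3 holding how much of `yyx` has just been matched — but flip the accepting set: everything except the trap s3 accepts.
        x   y  
>* s0   s0  s1 
 * s1   s0  s2 
 * s2   s3  s2 
   s3   s3  s3 
(> = start, * = accepting)

start=s0; accept=s0,s1,s2; s0-x->s0; s0-y->s1; s1-x->s0; s1-y->s2; s2-x->s3; s2-y->s2; s3-x->s3; s3-y->s3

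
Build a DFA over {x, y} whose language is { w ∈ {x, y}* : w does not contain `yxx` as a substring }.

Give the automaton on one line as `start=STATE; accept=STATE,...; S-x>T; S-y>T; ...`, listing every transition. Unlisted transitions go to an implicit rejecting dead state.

Track partial matches of the forbidden pattern `yxx`. State D is a dead state reached once `yxx` has occurred; every other state accepts. A means no part of `yxx` is currently matched.
A 4-state machine:
       x  y 
>* A   A  B 
 * B   C  B 
 * C   D  B 
   D   D  D 
(> = start, * = accepting)

start=A; accept=A,B,C; A-x>A; A-y>B; B-x>C; B-y>B; C-x>D; C-y>B; D-x>D; D-y>D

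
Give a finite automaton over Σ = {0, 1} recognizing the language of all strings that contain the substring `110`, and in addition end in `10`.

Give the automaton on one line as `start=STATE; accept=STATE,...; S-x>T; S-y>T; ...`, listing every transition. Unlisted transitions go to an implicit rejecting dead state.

Run two small machines in parallel and take their product. One (4 states) tracks whether and how much of `110` has been seen; the other (3 states) tracks how much of the suffix `10` has currently been matched. Each combined state is a pair, one component from each; accept when both components accept.
7 states suffice.
        0   1  
>  q0   q0  q1 
   q1   q2  q3 
   q2   q0  q1 
   q3   q4  q3 
 * q4   q5  q6 
   q5   q5  q6 
   q6   q4  q6 
(> = start, * = accepting)

start=q0; accept=q4; q0-0>q0; q0-1>q1; q1-0>q2; q1-1>q3; q2-0>q0; q2-1>q1; q3-0>q4; q3-1>q3; q4-0>q5; q4-1>q6; q5-0>q5; q5-1>q6; q6-0>q4; q6-1>q6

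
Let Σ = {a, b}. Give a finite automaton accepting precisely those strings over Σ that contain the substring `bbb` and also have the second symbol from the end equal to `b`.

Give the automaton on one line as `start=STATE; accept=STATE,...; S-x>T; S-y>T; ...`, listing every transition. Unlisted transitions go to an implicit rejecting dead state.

Build one automaton per condition and run them in lockstep. The first has 4 states tracking whether and how much of `bbb` has been seen; the second has 7 states tracking the last 2 symbols read. A product state is a pair (one from each), accepting exactly when both do. After merging equivalent states the machine shrinks.
A 7-state machine:
        a   b  
>  s0   s0  s1 
   s1   s0  s2 
   s2   s0  s3 
 * s3   s4  s3 
 * s4   s5  s6 
   s5   s5  s6 
   s6   s4  s3 
(> = start, * = accepting)

start=s0; accept=s3,s4; s0-a>s0; s0-b>s1; s1-a>s0; s1-b>s2; s2-a>s0; s2-b>s3; s3-a>s4; s3-b>s3; s4-a>s5; s4-b>s6; s5-a>s5; s5-b>s6; s6-a>s4; s6-b>s3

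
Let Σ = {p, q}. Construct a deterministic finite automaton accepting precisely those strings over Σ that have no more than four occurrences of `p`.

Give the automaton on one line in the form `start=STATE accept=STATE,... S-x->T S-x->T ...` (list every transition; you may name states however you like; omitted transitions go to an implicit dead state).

Only the number of `p`s matters, and only up to 5. Make a chain S0 → S1 → S2 → S3 → S4 → S5 advanced by each `p` (with S5 absorbing); every other symbol self-loops. The accepting set is {S0, S1, S2, S3, S4}.
6 states suffice.
        p   q  
>* S0   S1  S0 
 * S1   S2  S1 
 * S2   S3  S2 
 * S3   S4  S3 
 * S4   S5  S4 
   S5   S5  S5 
(> = start, * = accepting)

start=S0 accept=S0,S1,S2,S3,S4 S0-p->S1 S0-q->S0 S1-p->S2 S1-q->S1 S2-p->S3 S2-q->S2 S3-p->S4 S3-q->S3 S4-p->S5 S4-q->S4 S5-p->S5 S5-q->S5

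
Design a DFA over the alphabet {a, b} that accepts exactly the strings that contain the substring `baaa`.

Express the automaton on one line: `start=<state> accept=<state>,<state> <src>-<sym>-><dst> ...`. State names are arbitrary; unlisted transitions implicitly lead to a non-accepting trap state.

start=q0 accept=q4 q0-a->q0 q0-b->q1 q1-a->q2 q1-b->q1 q2-a->q3 q2-b->q1 q3-a->q4 q3-b->q1 q4-a->q4 q4-b->q4

States q0..q3 record the length of the longest prefix of `baaa` that matches the current input suffix. Reaching q4 means `baaa` has been seen, and we stay there forever. Accept from q4.
With 5 states:
        a   b  
>  q0   q0  q1 
   q1   q2  q1 
   q2   q3  q1 
   q3   q4  q1 
 * q4   q4  q4 
(> = start, * = accepting)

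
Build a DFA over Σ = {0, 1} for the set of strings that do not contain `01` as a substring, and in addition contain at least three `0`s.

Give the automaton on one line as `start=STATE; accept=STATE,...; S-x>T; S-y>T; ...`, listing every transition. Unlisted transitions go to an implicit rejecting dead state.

Run two small machines in parallel and take their product. One (3 states) tracks partial matches of the forbidden pattern `01`; the other (5 states) tracks the count of `0`s, saturating at 4. Each combined state is a pair, one component from each; accept when both components accept. After merging equivalent states the machine shrinks.
5 states suffice.
       0  1 
>  A   B  A 
   B   C  D 
   C   E  D 
   D   D  D 
 * E   E  D 
(> = start, * = accepting)

start=A; accept=E; A-0>B; A-1>A; B-0>C; B-1>D; C-0>E; C-1>D; D-0>D; D-1>D; E-0>E; E-1>D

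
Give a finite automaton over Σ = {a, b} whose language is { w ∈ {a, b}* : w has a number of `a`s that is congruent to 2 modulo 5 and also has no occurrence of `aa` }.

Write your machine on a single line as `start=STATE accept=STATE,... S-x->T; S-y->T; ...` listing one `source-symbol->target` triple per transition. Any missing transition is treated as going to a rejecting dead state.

start=s0; accept=s5,s7; s0-a->s1; s0-b->s0; s1-a->s2; s1-b->s3; s2-a->s4; s2-b->s2; s3-a->s5; s3-b->s3; s4-a->s6; s4-b->s4; s5-a->s4; s5-b->s7; s6-a->s8; s6-b->s6; s7-a->s9; s7-b->s7; s8-a->s10; s8-b->s8; s9-a->s6; s9-b->s11; s10-a->s2; s10-b->s10; s11-a->s12; s11-b->s11; s12-a->s8; s12-b->s13; s13-a->s14; s13-b->s13; s14-a->s10; s14-b->s0

Handle the two conditions separately and then intersect. One (5 states) tracks the count of `a`s modulo 5; the other (3 states) tracks partial matches of the forbidden pattern `aa`. Each combined state is a pair, one component from each; accept when both components accept.
15 states suffice.
          a    b  
>  s0     s1   s0 
   s1     s2   s3 
   s2     s4   s2 
   s3     s5   s3 
   s4     s6   s4 
 * s5     s4   s7 
   s6     s8   s6 
 * s7     s9   s7 
   s8    s10   s8 
   s9     s6  s11 
   s10    s2  s10 
   s11   s12  s11 
   s12    s8  s13 
   s13   s14  s13 
   s14   s10   s0 
(> = start, * = accepting)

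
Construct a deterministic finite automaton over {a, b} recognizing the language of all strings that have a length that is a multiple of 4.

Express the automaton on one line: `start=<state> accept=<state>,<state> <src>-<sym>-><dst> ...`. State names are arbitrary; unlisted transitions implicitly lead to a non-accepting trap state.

start=q0 accept=q0 q0-a->q1 q0-b->q1 q1-a->q2 q1-b->q2 q2-a->q3 q2-b->q3 q3-a->q0 q3-b->q0

Count input length modulo 4: every symbol advances one step around the cycle q0 → q1 → q2 → q3 → q0. Accept at q0.
A 4-state machine:
        a   b  
>* q0   q1  q1 
   q1   q2  q2 
   q2   q3  q3 
   q3   q0  q0 
(> = start, * = accepting)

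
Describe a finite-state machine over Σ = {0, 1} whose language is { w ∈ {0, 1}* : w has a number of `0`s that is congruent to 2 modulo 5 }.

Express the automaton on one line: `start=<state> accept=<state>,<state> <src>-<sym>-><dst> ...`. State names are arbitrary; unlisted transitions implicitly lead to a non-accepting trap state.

start=q0 accept=q2 q0-0->q1 q0-1->q0 q1-0->q2 q1-1->q1 q2-0->q3 q2-1->q2 q3-0->q4 q3-1->q3 q4-0->q0 q4-1->q4

The only thing that matters is how many `0`s have appeared, reduced mod 5. Use one state per residue: q0 for 0, …, q4 for 4. Reading `0` moves to the next residue; anything else stays put. q2 is accepting.
With 5 states:
        0   1  
>  q0   q1  q0 
   q1   q2  q1 
 * q2   q3  q2 
   q3   q4  q3 
   q4   q0  q4 
(> = start, * = accepting)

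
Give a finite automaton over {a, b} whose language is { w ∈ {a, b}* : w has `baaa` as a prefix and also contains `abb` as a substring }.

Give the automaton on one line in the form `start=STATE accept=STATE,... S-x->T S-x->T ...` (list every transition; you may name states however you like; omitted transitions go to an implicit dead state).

Build one automaton per condition and run them in lockstep. The first has 6 states tracking whether the input so far still matches the prefix `baaa`; the second has 4 states tracking whether and how much of `abb` has been seen. A product state is a pair (one from each), accepting exactly when both do. After merging equivalent states the machine shrinks.
An 8-state machine:
        a   b  
>  s0   s1  s2 
   s1   s1  s1 
   s2   s3  s1 
   s3   s4  s1 
   s4   s5  s1 
   s5   s5  s6 
   s6   s5  s7 
 * s7   s7  s7 
(> = start, * = accepting)

start=s0 accept=s7 s0-a->s1 s0-b->s2 s1-a->s1 s1-b->s1 s2-a->s3 s2-b->s1 s3-a->s4 s3-b->s1 s4-a->s5 s4-b->s1 s5-a->s5 s5-b->s6 s6-a->s5 s6-b->s7 s7-a->s7 s7-b->s7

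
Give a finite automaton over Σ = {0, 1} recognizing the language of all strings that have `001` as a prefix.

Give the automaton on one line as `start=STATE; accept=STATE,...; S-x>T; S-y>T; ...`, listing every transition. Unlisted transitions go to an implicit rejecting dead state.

start=S0; accept=S3; S0-0>S1; S0-1>S4; S1-0>S2; S1-1>S4; S2-0>S4; S2-1>S3; S3-0>S3; S3-1>S3; S4-0>S4; S4-1>S4

Walk along `001` while the input agrees: from S0 take `0` to S1, and so on. Any deviation drops to the rejecting sink S4. Once S3 is reached the prefix is confirmed and every continuation is accepted.
5 states suffice.
        0   1  
>  S0   S1  S4 
   S1   S2  S4 
   S2   S4  S3 
 * S3   S3  S3 
   S4   S4  S4 
(> = start, * = accepting)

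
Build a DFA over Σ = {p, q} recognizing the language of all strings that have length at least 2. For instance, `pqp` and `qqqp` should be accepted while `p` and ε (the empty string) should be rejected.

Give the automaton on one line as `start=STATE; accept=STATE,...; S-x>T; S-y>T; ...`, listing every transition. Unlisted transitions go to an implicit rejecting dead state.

start=S0; accept=S2,S3; S0-p>S1; S0-q>S1; S1-p>S2; S1-q>S2; S2-p>S3; S2-q>S3; S3-p>S3; S3-q>S3

We only need to distinguish lengths 0, 1, …, 2, and '>2'. Chain S0 → S1 → S2 → S3 on every symbol, with S3 looping. Accepting states: {S2, S3}.
        p   q  
>  S0   S1  S1 
   S1   S2  S2 
 * S2   S3  S3 
 * S3   S3  S3 
(> = start, * = accepting)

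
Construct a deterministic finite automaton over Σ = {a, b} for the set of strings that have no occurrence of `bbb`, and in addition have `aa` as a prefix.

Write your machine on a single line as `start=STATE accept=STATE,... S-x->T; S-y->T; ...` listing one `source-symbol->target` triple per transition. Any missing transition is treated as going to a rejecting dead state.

Handle the two conditions separately and then intersect. One (4 states) tracks partial matches of the forbidden pattern `bbb`; the other (4 states) tracks whether the input so far still matches the prefix `aa`. Each combined state is a pair, one component from each; accept when both components accept. After merging equivalent states the machine shrinks.
With 6 states:
        a   b  
>  q0   q1  q2 
   q1   q3  q2 
   q2   q2  q2 
 * q3   q3  q4 
 * q4   q3  q5 
 * q5   q3  q2 
(> = start, * = accepting)

start=q0; accept=q3,q4,q5; q0-a->q1; q0-b->q2; q1-a->q3; q1-b->q2; q2-a->q2; q2-b->q2; q3-a->q3; q3-b->q4; q4-a->q3; q4-b->q5; q5-a->q3; q5-b->q2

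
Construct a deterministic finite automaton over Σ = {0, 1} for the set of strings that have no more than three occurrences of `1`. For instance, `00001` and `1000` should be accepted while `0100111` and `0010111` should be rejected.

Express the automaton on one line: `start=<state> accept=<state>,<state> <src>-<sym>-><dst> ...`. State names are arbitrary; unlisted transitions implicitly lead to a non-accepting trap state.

Only the number of `1`s matters, and only up to 4. Make a chain A → B → C → D → E advanced by each `1` (with E absorbing); every other symbol self-loops. The accepting set is {A, B, C, D}.
       0  1 
>* A   A  B 
 * B   B  C 
 * C   C  D 
 * D   D  E 
   E   E  E 
(> = start, * = accepting)

start=A accept=A,B,C,D A-0->A A-1->B B-0->B B-1->C C-0->C C-1->D D-0->D D-1->E E-0->E E-1->E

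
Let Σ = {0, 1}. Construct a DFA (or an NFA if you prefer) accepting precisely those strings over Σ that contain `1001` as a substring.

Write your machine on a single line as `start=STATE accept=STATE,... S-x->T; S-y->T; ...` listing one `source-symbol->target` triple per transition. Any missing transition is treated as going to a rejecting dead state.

start=A; accept=E; A-0->A; A-1->B; B-0->C; B-1->B; C-0->D; C-1->B; D-0->A; D-1->E; E-0->E; E-1->E

States A..D record the length of the longest prefix of `1001` that matches the current input suffix. Reaching E means `1001` has been seen, and we stay there forever. Accept from E.
5 states suffice.
       0  1 
>  A   A  B 
   B   C  B 
   C   D  B 
   D   A  E 
 * E   E  E 
(> = start, * = accepting)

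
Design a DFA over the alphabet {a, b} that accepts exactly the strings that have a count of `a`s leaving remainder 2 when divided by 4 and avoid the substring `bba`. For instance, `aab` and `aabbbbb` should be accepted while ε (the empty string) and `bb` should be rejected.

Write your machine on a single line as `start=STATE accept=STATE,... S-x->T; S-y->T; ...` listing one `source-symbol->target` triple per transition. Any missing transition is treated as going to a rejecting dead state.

Run two small machines in parallel and take their product. The first has 4 states tracking the count of `a`s modulo 4; the second has 4 states tracking partial matches of the forbidden pattern `bba`. A product state is a pair (one from each), accepting exactly when both do.
A 16-state machine:
          a    b  
>  q0     q1   q2 
   q1     q3   q4 
   q2     q1   q5 
 * q3     q6   q7 
   q4     q3   q8 
   q5     q9   q5 
   q6     q0  q10 
 * q7     q6  q11 
   q8    q12   q8 
   q9    q12   q9 
   q10    q0  q13 
 * q11   q14  q11 
   q12   q14  q12 
   q13   q15  q13 
   q14   q15  q14 
   q15    q9  q15 
(> = start, * = accepting)

start=q0; accept=q3,q7,q11; q0-a->q1; q0-b->q2; q1-a->q3; q1-b->q4; q2-a->q1; q2-b->q5; q3-a->q6; q3-b->q7; q4-a->q3; q4-b->q8; q5-a->q9; q5-b->q5; q6-a->q0; q6-b->q10; q7-a->q6; q7-b->q11; q8-a->q12; q8-b->q8; q9-a->q12; q9-b->q9; q10-a->q0; q10-b->q13; q11-a->q14; q11-b->q11; q12-a->q14; q12-b->q12; q13-a->q15; q13-b->q13; q14-a->q15; q14-b->q14; q15-a->q9; q15-b->q15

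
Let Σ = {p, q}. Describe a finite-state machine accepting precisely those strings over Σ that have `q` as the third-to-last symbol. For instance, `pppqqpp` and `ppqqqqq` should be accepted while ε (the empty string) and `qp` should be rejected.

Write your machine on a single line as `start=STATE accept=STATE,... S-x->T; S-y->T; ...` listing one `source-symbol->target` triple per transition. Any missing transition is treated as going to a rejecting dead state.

Because acceptance depends on a position counted from the end, the machine has to buffer the most recent 3 symbols. Make each state the string of the last up-to-3 symbols read; on input `x` shift the window left and append `x`. Accept when the buffered window has length 3 and begins with `q`.
With 15 states:
       p  q 
>  A   B  C 
   B   D  E 
   C   F  G 
   D   H  I 
   E   J  K 
   F   L  M 
   G   N  O 
   H   H  I 
   I   J  K 
   J   L  M 
   K   N  O 
 * L   H  I 
 * M   J  K 
 * N   L  M 
 * O   N  O 
(> = start, * = accepting)

start=A; accept=L,M,N,O; A-p->B; A-q->C; B-p->D; B-q->E; C-p->F; C-q->G; D-p->H; D-q->I; E-p->J; E-q->K; F-p->L; F-q->M; G-p->N; G-q->O; H-p->H; H-q->I; I-p->J; I-q->K; J-p->L; J-q->M; K-p->N; K-q->O; L-p->H; L-q->I; M-p->J; M-q->K; N-p->L; N-q->M; O-p->N; O-q->O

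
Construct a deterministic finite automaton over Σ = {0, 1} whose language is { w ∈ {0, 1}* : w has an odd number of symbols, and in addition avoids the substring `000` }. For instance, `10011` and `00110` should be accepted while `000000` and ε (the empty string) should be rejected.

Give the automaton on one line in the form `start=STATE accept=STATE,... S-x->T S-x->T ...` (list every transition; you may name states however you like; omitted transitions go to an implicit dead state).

Build one automaton per condition and run them in lockstep. The first has 2 states tracking the input length modulo 2; the second has 4 states tracking partial matches of the forbidden pattern `000`. A product state is a pair (one from each), accepting exactly when both do. Equivalent product states are then merged.
7 states suffice.
        0   1  
>  S0   S1  S2 
 * S1   S3  S0 
 * S2   S4  S0 
   S3   S5  S2 
   S4   S6  S2 
   S5   S5  S5 
 * S6   S5  S0 
(> = start, * = accepting)

start=S0 accept=S1,S2,S6 S0-0->S1 S0-1->S2 S1-0->S3 S1-1->S0 S2-0->S4 S2-1->S0 S3-0->S5 S3-1->S2 S4-0->S6 S4-1->S2 S5-0->S5 S5-1->S5 S6-0->S5 S6-1->S0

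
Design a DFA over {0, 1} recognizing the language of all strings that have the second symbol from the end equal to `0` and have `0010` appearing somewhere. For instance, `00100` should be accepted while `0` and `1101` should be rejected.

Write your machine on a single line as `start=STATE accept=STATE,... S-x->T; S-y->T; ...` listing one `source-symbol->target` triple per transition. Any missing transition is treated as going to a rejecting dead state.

Handle the two conditions separately and then intersect. One (7 states) tracks the last 2 symbols read; the other (5 states) tracks whether and how much of `0010` has been seen. Each combined state is a pair, one component from each; accept when both components accept.
With 12 states:
          0    1  
>  S0     S1   S2 
   S1     S3   S4 
   S2     S5   S6 
   S3     S3   S7 
   S4     S5   S6 
   S5     S3   S4 
   S6     S5   S6 
   S7     S8   S6 
   S8     S9  S10 
 * S9     S9  S10 
 * S10    S8  S11 
   S11    S8  S11 
(> = start, * = accepting)

start=S0; accept=S9,S10; S0-0->S1; S0-1->S2; S1-0->S3; S1-1->S4; S2-0->S5; S2-1->S6; S3-0->S3; S3-1->S7; S4-0->S5; S4-1->S6; S5-0->S3; S5-1->S4; S6-0->S5; S6-1->S6; S7-0->S8; S7-1->S6; S8-0->S9; S8-1->S10; S9-0->S9; S9-1->S10; S10-0->S8; S10-1->S11; S11-0->S8; S11-1->S11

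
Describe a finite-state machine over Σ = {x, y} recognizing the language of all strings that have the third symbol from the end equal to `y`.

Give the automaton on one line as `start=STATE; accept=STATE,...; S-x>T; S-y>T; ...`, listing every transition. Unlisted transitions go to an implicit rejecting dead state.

A DFA must remember the last 3 symbols (since which symbol is third-to-last isn't known until the input ends). Use one state per possible window of the last ≤3 symbols; accept from those whose window starts with `y`.
A 15-state machine:
          x    y  
>  q0     q1   q2 
   q1     q3   q4 
   q2     q5   q6 
   q3     q7   q8 
   q4     q9  q10 
   q5    q11  q12 
   q6    q13  q14 
   q7     q7   q8 
   q8     q9  q10 
   q9    q11  q12 
   q10   q13  q14 
 * q11    q7   q8 
 * q12    q9  q10 
 * q13   q11  q12 
 * q14   q13  q14 
(> = start, * = accepting)

start=q0; accept=q11,q12,q13,q14; q0-x>q1; q0-y>q2; q1-x>q3; q1-y>q4; q2-x>q5; q2-y>q6; q3-x>q7; q3-y>q8; q4-x>q9; q4-y>q10; q5-x>q11; q5-y>q12; q6-x>q13; q6-y>q14; q7-x>q7; q7-y>q8; q8-x>q9; q8-y>q10; q9-x>q11; q9-y>q12; q10-x>q13; q10-y>q14; q11-x>q7; q11-y>q8; q12-x>q9; q12-y>q10; q13-x>q11; q13-y>q12; q14-x>q13; q14-y>q14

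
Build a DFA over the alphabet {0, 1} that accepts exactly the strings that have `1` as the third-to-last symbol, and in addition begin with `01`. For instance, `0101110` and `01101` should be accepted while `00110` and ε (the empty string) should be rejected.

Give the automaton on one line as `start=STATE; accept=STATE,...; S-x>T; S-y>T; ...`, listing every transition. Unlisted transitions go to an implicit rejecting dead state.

Run two small machines in parallel and take their product. The first has 15 states tracking the last 3 symbols read; the second has 4 states tracking whether the input so far still matches the prefix `01`. A product state is a pair (one from each), accepting exactly when both do.
          0    1  
>  q0     q1   q2 
   q1     q3   q4 
   q2     q5   q6 
   q3     q7   q8 
   q4     q9  q10 
   q5    q11  q12 
   q6    q13  q14 
   q7     q7   q8 
   q8    q15  q16 
   q9    q17  q18 
   q10   q19  q20 
   q11    q7   q8 
   q12   q15  q16 
   q13   q11  q12 
   q14   q13  q14 
   q15   q11  q12 
   q16   q13  q14 
 * q17   q21  q22 
 * q18    q9  q10 
 * q19   q17  q18 
 * q20   q19  q20 
   q21   q21  q22 
   q22    q9  q10 
(> = start, * = accepting)

start=q0; accept=q17,q18,q19,q20; q0-0>q1; q0-1>q2; q1-0>q3; q1-1>q4; q2-0>q5; q2-1>q6; q3-0>q7; q3-1>q8; q4-0>q9; q4-1>q10; q5-0>q11; q5-1>q12; q6-0>q13; q6-1>q14; q7-0>q7; q7-1>q8; q8-0>q15; q8-1>q16; q9-0>q17; q9-1>q18; q10-0>q19; q10-1>q20; q11-0>q7; q11-1>q8; q12-0>q15; q12-1>q16; q13-0>q11; q13-1>q12; q14-0>q13; q14-1>q14; q15-0>q11; q15-1>q12; q16-0>q13; q16-1>q14; q17-0>q21; q17-1>q22; q18-0>q9; q18-1>q10; q19-0>q17; q19-1>q18; q20-0>q19; q20-1>q20; q21-0>q21; q21-1>q22; q22-0>q9; q22-1>q10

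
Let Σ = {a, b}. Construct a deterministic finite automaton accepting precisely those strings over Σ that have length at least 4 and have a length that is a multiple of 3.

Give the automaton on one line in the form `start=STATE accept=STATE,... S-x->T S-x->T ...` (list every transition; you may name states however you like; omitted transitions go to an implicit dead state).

Run two small machines in parallel and take their product. The first has 6 states tracking the input length, saturating at 5; the second has 3 states tracking the input length modulo 3. A product state is a pair (one from each), accepting exactly when both do. After merging equivalent states the machine shrinks.
7 states suffice.
        a   b  
>  q0   q1  q1 
   q1   q2  q2 
   q2   q3  q3 
   q3   q4  q4 
   q4   q5  q5 
   q5   q6  q6 
 * q6   q4  q4 
(> = start, * = accepting)

start=q0 accept=q6 q0-a->q1 q0-b->q1 q1-a->q2 q1-b->q2 q2-a->q3 q2-b->q3 q3-a->q4 q3-b->q4 q4-a->q5 q4-b->q5 q5-a->q6 q5-b->q6 q6-a->q4 q6-b->q4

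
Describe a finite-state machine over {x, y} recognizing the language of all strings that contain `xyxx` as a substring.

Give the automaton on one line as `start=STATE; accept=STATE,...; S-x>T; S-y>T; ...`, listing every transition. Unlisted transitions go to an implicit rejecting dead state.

start=s0; accept=s4; s0-x>s1; s0-y>s0; s1-x>s1; s1-y>s2; s2-x>s3; s2-y>s0; s3-x>s4; s3-y>s2; s4-x>s4; s4-y>s4

States s0..s3 record the length of the longest prefix of `xyxx` that matches the current input suffix. Reaching s4 means `xyxx` has been seen, and we stay there forever. Accept from s4.
5 states suffice.
        x   y  
>  s0   s1  s0 
   s1   s1  s2 
   s2   s3  s0 
   s3   s4  s2 
 * s4   s4  s4 
(> = start, * = accepting)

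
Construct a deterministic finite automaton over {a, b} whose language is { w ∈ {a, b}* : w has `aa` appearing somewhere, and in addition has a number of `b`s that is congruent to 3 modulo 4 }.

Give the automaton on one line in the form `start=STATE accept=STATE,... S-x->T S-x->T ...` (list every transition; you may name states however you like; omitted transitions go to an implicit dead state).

Build one automaton per condition and run them in lockstep. One (3 states) tracks whether and how much of `aa` has been seen; the other (4 states) tracks the count of `b`s modulo 4. Each combined state is a pair, one component from each; accept when both components accept.
A 12-state machine:
          a    b  
>  S0     S1   S2 
   S1     S3   S2 
   S2     S4   S5 
   S3     S3   S6 
   S4     S6   S5 
   S5     S7   S8 
   S6     S6   S9 
   S7     S9   S8 
   S8    S10   S0 
   S9     S9  S11 
   S10   S11   S0 
 * S11   S11   S3 
(> = start, * = accepting)

start=S0 accept=S11 S0-a->S1 S0-b->S2 S1-a->S3 S1-b->S2 S2-a->S4 S2-b->S5 S3-a->S3 S3-b->S6 S4-a->S6 S4-b->S5 S5-a->S7 S5-b->S8 S6-a->S6 S6-b->S9 S7-a->S9 S7-b->S8 S8-a->S10 S8-b->S0 S9-a->S9 S9-b->S11 S10-a->S11 S10-b->S0 S11-a->S11 S11-b->S3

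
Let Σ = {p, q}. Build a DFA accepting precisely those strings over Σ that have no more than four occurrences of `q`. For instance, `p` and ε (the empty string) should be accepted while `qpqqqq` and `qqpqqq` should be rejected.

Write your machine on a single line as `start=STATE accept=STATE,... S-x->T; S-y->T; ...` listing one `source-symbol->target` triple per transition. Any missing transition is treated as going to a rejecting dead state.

Count `q`s, saturating at 5: states s0 through s4 mean 0 through 4 `q`s seen; s5 means more than 4. Each `q` increments (capped at s5); other symbols loop. Accept from {s0, s1, s2, s3, s4}.
        p   q  
>* s0   s0  s1 
 * s1   s1  s2 
 * s2   s2  s3 
 * s3   s3  s4 
 * s4   s4  s5 
   s5   s5  s5 
(> = start, * = accepting)

start=s0; accept=s0,s1,s2,s3,s4; s0-p->s0; s0-q->s1; s1-p->s1; s1-q->s2; s2-p->s2; s2-q->s3; s3-p->s3; s3-q->s4; s4-p->s4; s4-q->s5; s5-p->s5; s5-q->s5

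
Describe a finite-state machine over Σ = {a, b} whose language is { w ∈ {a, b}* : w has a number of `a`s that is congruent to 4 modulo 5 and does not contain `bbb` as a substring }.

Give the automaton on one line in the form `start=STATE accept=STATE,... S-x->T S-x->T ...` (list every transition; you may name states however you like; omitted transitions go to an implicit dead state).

Run two small machines in parallel and take their product. One (5 states) tracks the count of `a`s modulo 5; the other (4 states) tracks partial matches of the forbidden pattern `bbb`. Each combined state is a pair, one component from each; accept when both components accept. Minimizing collapses redundant product states.
A 16-state machine:
          a    b  
>  q0     q1   q2 
   q1     q3   q4 
   q2     q1   q5 
   q3     q6   q7 
   q4     q3   q8 
   q5     q1   q9 
   q6    q10  q11 
   q7     q6  q12 
   q8     q3   q9 
   q9     q9   q9 
 * q10    q0  q13 
   q11   q10  q14 
   q12    q6   q9 
 * q13    q0  q15 
   q14   q10   q9 
 * q15    q0   q9 
(> = start, * = accepting)

start=q0 accept=q10,q13,q15 q0-a->q1 q0-b->q2 q1-a->q3 q1-b->q4 q2-a->q1 q2-b->q5 q3-a->q6 q3-b->q7 q4-a->q3 q4-b->q8 q5-a->q1 q5-b->q9 q6-a->q10 q6-b->q11 q7-a->q6 q7-b->q12 q8-a->q3 q8-b->q9 q9-a->q9 q9-b->q9 q10-a->q0 q10-b->q13 q11-a->q10 q11-b->q14 q12-a->q6 q12-b->q9 q13-a->q0 q13-b->q15 q14-a->q10 q14-b->q9 q15-a->q0 q15-b->q9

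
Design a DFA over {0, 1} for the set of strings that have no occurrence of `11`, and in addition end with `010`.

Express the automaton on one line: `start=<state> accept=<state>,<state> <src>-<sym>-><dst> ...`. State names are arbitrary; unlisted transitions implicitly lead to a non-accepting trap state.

start=q0 accept=q5 q0-0->q1 q0-1->q2 q1-0->q1 q1-1->q3 q2-0->q1 q2-1->q4 q3-0->q5 q3-1->q4 q4-0->q6 q4-1->q4 q5-0->q1 q5-1->q3 q6-0->q6 q6-1->q7 q7-0->q8 q7-1->q4 q8-0->q6 q8-1->q7

Handle the two conditions separately and then intersect. One (3 states) tracks partial matches of the forbidden pattern `11`; the other (4 states) tracks how much of the suffix `010` has currently been matched. Each combined state is a pair, one component from each; accept when both components accept.
9 states suffice.
        0   1  
>  q0   q1  q2 
   q1   q1  q3 
   q2   q1  q4 
   q3   q5  q4 
   q4   q6  q4 
 * q5   q1  q3 
   q6   q6  q7 
   q7   q8  q4 
   q8   q6  q7 
(> = start, * = accepting)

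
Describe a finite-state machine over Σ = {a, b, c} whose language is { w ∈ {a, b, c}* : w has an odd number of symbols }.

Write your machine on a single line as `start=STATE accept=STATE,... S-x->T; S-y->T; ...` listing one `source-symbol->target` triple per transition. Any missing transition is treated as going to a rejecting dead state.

start=s0; accept=s1; s0-a->s1; s0-b->s1; s0-c->s1; s1-a->s0; s1-b->s0; s1-c->s0

Only the length mod 2 matters, so use a 2-cycle: from any state, every input symbol moves to the next state, wrapping s1 back to s0. Mark s1 accepting.
With 2 states:
        a   b   c  
>  s0   s1  s1  s1 
 * s1   s0  s0  s0 
(> = start, * = accepting)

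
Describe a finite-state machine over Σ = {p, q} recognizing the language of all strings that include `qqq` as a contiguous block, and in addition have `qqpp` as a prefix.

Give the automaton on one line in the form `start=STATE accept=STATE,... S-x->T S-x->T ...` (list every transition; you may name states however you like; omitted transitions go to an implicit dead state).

Handle the two conditions separately and then intersect. One (4 states) tracks whether and how much of `qqq` has been seen; the other (6 states) tracks whether the input so far still matches the prefix `qqpp`. Each combined state is a pair, one component from each; accept when both components accept.
A 12-state machine:
          p    q  
>  S0     S1   S2 
   S1     S1   S3 
   S2     S1   S4 
   S3     S1   S5 
   S4     S6   S7 
   S5     S1   S7 
   S6     S8   S3 
   S7     S7   S7 
   S8     S8   S9 
   S9     S8  S10 
   S10    S8  S11 
 * S11   S11  S11 
(> = start, * = accepting)

start=S0 accept=S11 S0-p->S1 S0-q->S2 S1-p->S1 S1-q->S3 S2-p->S1 S2-q->S4 S3-p->S1 S3-q->S5 S4-p->S6 S4-q->S7 S5-p->S1 S5-q->S7 S6-p->S8 S6-q->S3 S7-p->S7 S7-q->S7 S8-p->S8 S8-q->S9 S9-p->S8 S9-q->S10 S10-p->S8 S10-q->S11 S11-p->S11 S11-q->S11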